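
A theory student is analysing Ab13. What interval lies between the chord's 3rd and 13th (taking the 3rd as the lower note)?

perfect 11th

The chord tones of Ab13 are Ab, C, Eb, Gb, Bb, F.
So we need the interval from C up to F.
Counting 11 letters and 17 half steps from C gives a perfect eleventh.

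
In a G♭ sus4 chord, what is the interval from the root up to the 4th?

Spelling the chord: G♭ C♭ D♭.
Root = G♭; 4th = C♭.
G♭ up to C♭ spans 4 letter names and 5 semitones — a perfect fourth.

perfect fourth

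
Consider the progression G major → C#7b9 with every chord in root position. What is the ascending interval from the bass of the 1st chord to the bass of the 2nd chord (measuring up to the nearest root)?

augmented fourth

The roots are G and C#.
4 letter names make it a fourth; at 6 semitones (a half step wider than perfect) the quality is augmented.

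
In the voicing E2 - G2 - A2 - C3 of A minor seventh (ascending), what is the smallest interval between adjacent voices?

Adjacent intervals: E2→G2 = minor third; G2→A2 = major second; A2→C3 = minor third.
The smallest is G2 to A2, a major second (2 semitones).

major second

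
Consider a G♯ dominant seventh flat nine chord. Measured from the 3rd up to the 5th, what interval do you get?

minor 3rd

Spelling the chord: G♯, B♯, D♯, F♯, A.
So we need the interval from B♯ up to D♯.
From B♯ to D♯: 3 semitones over a third = minor.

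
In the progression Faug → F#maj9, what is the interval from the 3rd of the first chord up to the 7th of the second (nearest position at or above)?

The 3rd of Faug is A; the 7th of F#maj9 is E#.
A up to E# is 8 semitones, a half step wider than a perfect fifth, so the interval is augmented.

augmented fifth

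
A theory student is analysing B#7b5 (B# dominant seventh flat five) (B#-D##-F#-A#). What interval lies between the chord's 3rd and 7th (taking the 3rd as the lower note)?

d5

That puts D## below A#.
D## up to A# is 6 semitones, a half step narrower than a perfect fifth, so the interval is diminished.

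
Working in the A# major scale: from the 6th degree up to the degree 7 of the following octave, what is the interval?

A# major: A# B# C## D# E# F## G##.
6th degree = F##; 7th scale degree (up an octave) = G##.
Counting 9 letters and 14 half steps from F## gives a major ninth.

major ninth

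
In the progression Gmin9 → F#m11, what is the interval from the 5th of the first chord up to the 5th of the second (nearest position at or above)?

major 7th

The 5th of Gmin9 is D; the 5th of F#m11 is C#.
From D to C# is 11 semitones, exactly the major seventh.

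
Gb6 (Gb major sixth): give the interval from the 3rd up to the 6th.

Gb6 is spelled Gb, Bb, Db, Eb.
The 3rd is Bb and the 6th is Eb.
Counting 4 letters and 5 half steps from Bb gives a perfect fourth.

P4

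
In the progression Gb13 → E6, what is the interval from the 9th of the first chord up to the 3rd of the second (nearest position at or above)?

augmented seventh

The 9th of Gb13 is Ab; the 3rd of E6 is G#.
From Ab to G#: 12 semitones over a seventh = augmented.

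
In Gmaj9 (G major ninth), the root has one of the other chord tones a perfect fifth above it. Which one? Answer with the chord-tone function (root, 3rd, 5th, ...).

The chord tones of Gmaj9 (G major ninth) are G–B–D–F♯–A.
The root is G. A perfect fifth above G is D.
D is the chord's 5th.

5th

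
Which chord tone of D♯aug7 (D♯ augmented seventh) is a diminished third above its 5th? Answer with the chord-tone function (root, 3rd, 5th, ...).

7th

D♯ augmented seventh: D♯-F𝄪-A𝄪-C♯.
The 5th is A𝄪. A diminished third above A𝄪 is C♯.
C♯ is the chord's 7th.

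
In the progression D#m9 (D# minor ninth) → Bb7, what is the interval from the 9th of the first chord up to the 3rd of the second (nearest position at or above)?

diminished seventh

The 9th of D#m9 (D# minor ninth) is E#; the 3rd of Bb7 is D.
E# up to D is 9 semitones, a whole step narrower than a major seventh, so the interval is diminished.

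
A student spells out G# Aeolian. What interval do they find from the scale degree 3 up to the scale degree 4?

G# natural minor: G# A# B C# D# E F#.
That puts B below C#.
B up to C# spans 2 letter names and 2 semitones — a major second.

major second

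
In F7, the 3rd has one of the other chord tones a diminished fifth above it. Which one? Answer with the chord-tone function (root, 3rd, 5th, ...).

7th

F dominant seventh is spelled F-A-C-Eb.
The 3rd is A. A diminished fifth above A is Eb.
Eb is the chord's 7th.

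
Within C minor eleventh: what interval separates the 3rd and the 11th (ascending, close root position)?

Cm11: C-Eb-G-Bb-D-F.
That puts Eb below F.
From Eb to F is 14 semitones, exactly the major ninth.

major ninth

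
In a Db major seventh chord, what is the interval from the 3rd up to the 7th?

The chord tones of DbΔ7 are Db F Ab C.
3rd = F; 7th = C.
Counting 5 letters and 7 half steps from F gives a perfect fifth.

perfect 5th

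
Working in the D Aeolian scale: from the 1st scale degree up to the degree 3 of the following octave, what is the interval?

minor tenth

Spelling the D Aeolian scale: D E F G A Bb C.
The 1st scale degree is D and the 3rd scale degree (up an octave) is F.
10 letter names make it a tenth; at 15 semitones (a half step narrower than major) the quality is minor.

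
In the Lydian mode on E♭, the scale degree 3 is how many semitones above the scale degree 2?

The scale is E♭ F G A B♭ C D.
F up to G is a major second — 2 semitones.

2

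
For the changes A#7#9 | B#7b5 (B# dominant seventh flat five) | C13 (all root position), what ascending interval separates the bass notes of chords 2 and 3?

d2

The roots are B# and C.
2 letter names make it a second; at 0 semitones (a whole step narrower than major) the quality is diminished.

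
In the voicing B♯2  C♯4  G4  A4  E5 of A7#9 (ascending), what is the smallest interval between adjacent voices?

Adjacent intervals: B♯2→C♯4 = minor ninth; C♯4→G4 = diminished fifth; G4→A4 = major second; A4→E5 = perfect fifth.
The smallest is G4 to A4, a major second (2 semitones).

M2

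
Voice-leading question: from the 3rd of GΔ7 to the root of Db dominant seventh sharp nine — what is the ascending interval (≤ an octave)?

d3

GΔ7 has B as its 3rd, and Db dominant seventh sharp nine has Db as its root.
B up to Db is 2 semitones, a whole step narrower than a major third, so the interval is diminished.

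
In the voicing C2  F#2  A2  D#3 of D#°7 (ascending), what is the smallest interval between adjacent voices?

minor 3rd

Adjacent intervals: C2→F#2 = augmented fourth; F#2→A2 = minor third; A2→D#3 = augmented fourth.
The smallest is F#2 to A2, a minor third (3 semitones).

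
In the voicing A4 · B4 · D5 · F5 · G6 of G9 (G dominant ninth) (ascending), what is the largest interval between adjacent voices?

major 9th

Adjacent intervals: A4→B4 = major second; B4→D5 = minor third; D5→F5 = minor third; F5→G6 = major ninth.
The largest is F5 to G6, a major ninth (14 semitones).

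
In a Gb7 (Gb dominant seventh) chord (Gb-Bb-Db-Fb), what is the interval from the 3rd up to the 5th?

minor third

3rd = Bb; 5th = Db.
3 letter names make it a third; at 3 semitones (a half step narrower than major) the quality is minor.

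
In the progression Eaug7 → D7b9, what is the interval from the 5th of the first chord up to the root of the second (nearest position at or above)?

The 5th of Eaug7 is B#; the root of D7b9 is D.
B# up to D is 2 semitones, a whole step narrower than a major third, so the interval is diminished.

diminished 3rd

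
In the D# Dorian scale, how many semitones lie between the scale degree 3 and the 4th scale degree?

The scale is D# E# F# G# A# B# C#.
F# up to G# is a major second — 2 semitones.

2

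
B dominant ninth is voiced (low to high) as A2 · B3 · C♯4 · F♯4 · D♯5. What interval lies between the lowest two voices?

major ninth

Those voices are A2 and B3.
From A to B is 14 semitones, exactly the major ninth.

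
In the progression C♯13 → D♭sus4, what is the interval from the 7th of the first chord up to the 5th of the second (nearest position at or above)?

C♯13 has B as its 7th, and D♭sus4 has A♭ as its 5th.
7 letter names make it a seventh; at 9 semitones (a whole step narrower than major) the quality is diminished.

diminished seventh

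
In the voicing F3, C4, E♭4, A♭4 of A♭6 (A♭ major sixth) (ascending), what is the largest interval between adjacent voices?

Adjacent intervals: F3→C4 = perfect fifth; C4→E♭4 = minor third; E♭4→A♭4 = perfect fourth.
The largest is F3 to C4, a perfect fifth (7 semitones).

perfect fifth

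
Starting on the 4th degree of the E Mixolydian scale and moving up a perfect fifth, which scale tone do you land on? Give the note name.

E

The scale is E F♯ G♯ A B C♯ D.
The 4th degree is A; a perfect fifth above that is E — scale degree 1.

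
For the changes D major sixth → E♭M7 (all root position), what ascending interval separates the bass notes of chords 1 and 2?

The roots are D and E♭.
From D to E♭: 1 semitone over a second = minor.

m2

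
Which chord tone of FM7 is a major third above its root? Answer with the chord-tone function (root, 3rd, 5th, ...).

3rd

Spelling the chord: F–A–C–E.
The root is F. A major third above F is A.
A is the chord's 3rd.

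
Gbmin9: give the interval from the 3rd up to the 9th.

Spelling the chord: Gb Bbb Db Fb Ab.
So we need the interval from Bbb up to Ab.
Bbb up to Ab spans 7 letter names and 11 semitones — a major seventh.

major seventh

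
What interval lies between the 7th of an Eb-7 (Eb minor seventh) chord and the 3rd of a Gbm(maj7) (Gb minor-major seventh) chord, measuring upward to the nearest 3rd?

Eb-7 (Eb minor seventh) has Db as its 7th, and Gbm(maj7) (Gb minor-major seventh) has Bbb as its 3rd.
From Db to Bbb: 8 semitones over a sixth = minor.

minor 6th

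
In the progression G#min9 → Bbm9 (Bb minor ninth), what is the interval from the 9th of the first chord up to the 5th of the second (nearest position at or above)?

G#min9 has A# as its 9th, and Bbm9 (Bb minor ninth) has F as its 5th.
From A# to F: 7 semitones over a sixth = diminished.

diminished 6th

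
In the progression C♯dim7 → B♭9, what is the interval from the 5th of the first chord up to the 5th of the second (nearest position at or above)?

minor seventh

The 5th of C♯dim7 is G; the 5th of B♭9 is F.
From G to F: 10 semitones over a seventh = minor.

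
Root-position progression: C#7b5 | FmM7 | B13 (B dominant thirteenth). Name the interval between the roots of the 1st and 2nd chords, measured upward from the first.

The roots are C# and F.
4 letter names make it a fourth; at 4 semitones (a half step narrower than perfect) the quality is diminished.

diminished fourth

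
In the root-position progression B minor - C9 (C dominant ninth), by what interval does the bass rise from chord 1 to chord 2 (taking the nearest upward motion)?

The roots are B and C.
From B to C: 1 semitone over a second = minor.

minor second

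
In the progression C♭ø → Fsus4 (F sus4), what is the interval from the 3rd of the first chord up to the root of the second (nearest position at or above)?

A2

C♭ø has E𝄫 as its 3rd, and Fsus4 (F sus4) has F as its root.
From E𝄫 to F: 3 semitones over a second = augmented.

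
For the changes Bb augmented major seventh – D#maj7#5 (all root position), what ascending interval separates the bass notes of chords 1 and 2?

augmented third

The roots are Bb and D#.
From Bb to D#: 5 semitones over a third = augmented.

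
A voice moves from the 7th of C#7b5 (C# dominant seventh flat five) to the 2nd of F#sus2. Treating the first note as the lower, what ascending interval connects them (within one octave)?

C#7b5 (C# dominant seventh flat five) has B as its 7th, and F#sus2 has G# as its 2nd.
Counting 6 letters and 9 half steps from B gives a major sixth.

major sixth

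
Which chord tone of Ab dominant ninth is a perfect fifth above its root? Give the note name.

Eb

The chord tones of Ab9 (Ab dominant ninth) are Ab–C–Eb–Gb–Bb.
The root is Ab. A perfect fifth above Ab is Eb.
Eb is the chord's 5th.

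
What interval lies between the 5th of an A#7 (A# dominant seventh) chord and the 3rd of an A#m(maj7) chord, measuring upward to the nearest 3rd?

A#7 (A# dominant seventh) has E# as its 5th, and A#m(maj7) has C# as its 3rd.
From E# to C#: 8 semitones over a sixth = minor.

m6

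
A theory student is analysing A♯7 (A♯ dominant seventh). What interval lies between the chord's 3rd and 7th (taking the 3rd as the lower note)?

diminished fifth

A♯7 is spelled A♯-C𝄪-E♯-G♯.
The 3rd is C𝄪 and the 7th is G♯.
5 letter names make it a fifth; at 6 semitones (a half step narrower than perfect) the quality is diminished.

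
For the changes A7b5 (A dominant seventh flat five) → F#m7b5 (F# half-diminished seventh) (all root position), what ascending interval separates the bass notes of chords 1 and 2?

The roots are A and F#.
Counting 6 letters and 9 half steps from A gives a major sixth.

major sixth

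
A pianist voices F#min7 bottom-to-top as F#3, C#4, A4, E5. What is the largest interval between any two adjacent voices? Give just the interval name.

Adjacent intervals: F#3→C#4 = perfect fifth; C#4→A4 = minor sixth; A4→E5 = perfect fifth.
The largest is C#4 to A4, a minor sixth (8 semitones).

m6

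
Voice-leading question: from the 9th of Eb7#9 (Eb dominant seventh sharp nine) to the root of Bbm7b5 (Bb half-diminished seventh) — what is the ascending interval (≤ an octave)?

The 9th of Eb7#9 (Eb dominant seventh sharp nine) is F#; the root of Bbm7b5 (Bb half-diminished seventh) is Bb.
4 letter names make it a fourth; at 4 semitones (a half step narrower than perfect) the quality is diminished.

diminished 4th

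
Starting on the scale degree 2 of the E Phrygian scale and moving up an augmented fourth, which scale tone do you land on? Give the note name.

The scale is E F G A B C D.
The scale degree 2 is F; an augmented fourth above that is B — scale degree 5.

B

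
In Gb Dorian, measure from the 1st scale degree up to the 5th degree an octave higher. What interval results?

perfect twelfth

Gb dorian: Gb Ab Bbb Cb Db Eb Fb.
The 1st scale degree is Gb and the 5th scale degree (up an octave) is Db.
From Gb to Db is 19 semitones, exactly the perfect twelfth.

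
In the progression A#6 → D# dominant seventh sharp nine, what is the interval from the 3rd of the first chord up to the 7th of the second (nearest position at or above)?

diminished 8th

The 3rd of A#6 is C##; the 7th of D# dominant seventh sharp nine is C#.
C## up to C# is 11 semitones, a half step narrower than a perfect octave, so the interval is diminished.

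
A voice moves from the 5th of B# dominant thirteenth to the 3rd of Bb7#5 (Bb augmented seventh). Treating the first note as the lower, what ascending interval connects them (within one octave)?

The 5th of B# dominant thirteenth is F##; the 3rd of Bb7#5 (Bb augmented seventh) is D.
From F## to D: 7 semitones over a sixth = diminished.

d6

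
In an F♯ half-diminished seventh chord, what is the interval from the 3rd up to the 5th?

minor third

F♯ø (F♯ half-diminished seventh): F♯ A C E.
3rd = A; 5th = C.
A up to C is 3 semitones, a half step narrower than a major third, so the interval is minor.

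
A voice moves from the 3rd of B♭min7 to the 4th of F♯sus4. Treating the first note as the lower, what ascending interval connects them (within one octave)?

augmented sixth

The 3rd of B♭min7 is D♭; the 4th of F♯sus4 is B.
D♭ up to B is 10 semitones, a half step wider than a major sixth, so the interval is augmented.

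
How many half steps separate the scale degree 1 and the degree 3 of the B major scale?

4

The scale is B C♯ D♯ E F♯ G♯ A♯.
B up to D♯ is a major third — 4 semitones.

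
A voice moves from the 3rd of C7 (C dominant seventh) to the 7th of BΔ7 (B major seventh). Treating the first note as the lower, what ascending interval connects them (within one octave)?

A4

The 3rd of C7 (C dominant seventh) is E; the 7th of BΔ7 (B major seventh) is A#.
From E to A#: 6 semitones over a fourth = augmented.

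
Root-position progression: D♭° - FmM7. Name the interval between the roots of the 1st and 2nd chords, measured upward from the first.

major third

The roots are D♭ and F.
D♭ up to F spans 3 letter names and 4 semitones — a major third.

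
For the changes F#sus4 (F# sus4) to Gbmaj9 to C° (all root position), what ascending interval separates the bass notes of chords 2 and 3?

The roots are Gb and C.
Gb up to C is 6 semitones, a half step wider than a perfect fourth, so the interval is augmented.

augmented 4th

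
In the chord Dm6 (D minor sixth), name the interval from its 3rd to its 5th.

major third

Dm6: D–F–A–B.
That puts F below A.
Counting 3 letters and 4 half steps from F gives a major third.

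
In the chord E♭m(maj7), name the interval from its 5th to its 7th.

major third

E♭ minor-major seventh is spelled E♭-G♭-B♭-D.
5th = B♭; 7th = D.
From B♭ to D is 4 semitones, exactly the major third.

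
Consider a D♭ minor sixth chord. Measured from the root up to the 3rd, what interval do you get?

Spelling the chord: D♭, F♭, A♭, B♭.
So we need the interval from D♭ up to F♭.
3 letter names make it a third; at 3 semitones (a half step narrower than major) the quality is minor.

minor 3rd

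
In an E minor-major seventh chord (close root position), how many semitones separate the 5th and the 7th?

Spelling the chord: E G B D#.
B to D# is a major third: 4 semitones.

4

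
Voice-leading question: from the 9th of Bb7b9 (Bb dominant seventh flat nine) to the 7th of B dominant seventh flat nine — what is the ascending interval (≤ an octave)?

augmented sixth

The 9th of Bb7b9 (Bb dominant seventh flat nine) is Cb; the 7th of B dominant seventh flat nine is A.
Cb up to A is 10 semitones, a half step wider than a major sixth, so the interval is augmented.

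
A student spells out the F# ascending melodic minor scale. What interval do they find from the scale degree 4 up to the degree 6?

The scale runs F# G# A B C# D# E#.
The scale degree 4 is B and the scale degree 6 is D#.
Counting 3 letters and 4 half steps from B gives a major third.

major 3rd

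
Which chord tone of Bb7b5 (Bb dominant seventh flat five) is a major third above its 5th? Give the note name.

Bb7b5 is spelled Bb-D-Fb-Ab.
The 5th is Fb. A major third above Fb is Ab.
Ab is the chord's 7th.

Ab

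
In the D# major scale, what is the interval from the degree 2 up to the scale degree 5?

Spelling the D# major scale: D# E# F## G# A# B# C##.
The degree 2 is E# and the 5th degree is A#.
From E# to A# is 5 semitones, exactly the perfect fourth.

perfect fourth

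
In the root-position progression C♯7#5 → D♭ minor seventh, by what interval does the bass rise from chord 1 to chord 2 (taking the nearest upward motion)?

The roots are C♯ and D♭.
C♯ up to D♭ is 0 semitones, a whole step narrower than a major second, so the interval is diminished.

diminished second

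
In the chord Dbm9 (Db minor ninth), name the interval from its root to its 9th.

M9

Spelling the chord: Db–Fb–Ab–Cb–Eb.
The root is Db and the 9th is Eb.
Db up to Eb spans 9 letter names and 14 semitones — a major ninth.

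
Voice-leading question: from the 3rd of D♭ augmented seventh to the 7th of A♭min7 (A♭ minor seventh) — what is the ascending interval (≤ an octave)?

The 3rd of D♭ augmented seventh is F; the 7th of A♭min7 (A♭ minor seventh) is G♭.
From F to G♭: 1 semitone over a second = minor.

minor second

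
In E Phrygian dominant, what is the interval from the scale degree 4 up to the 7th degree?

P4

E phrygian dominant: E F G# A B C D.
Scale degree 4 = A; 7th degree = D.
From A to D is 5 semitones, exactly the perfect fourth.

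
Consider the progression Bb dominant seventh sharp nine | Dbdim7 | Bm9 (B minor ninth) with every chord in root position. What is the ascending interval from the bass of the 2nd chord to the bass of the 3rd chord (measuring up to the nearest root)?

The roots are Db and B.
Db up to B is 10 semitones, a half step wider than a major sixth, so the interval is augmented.

augmented 6th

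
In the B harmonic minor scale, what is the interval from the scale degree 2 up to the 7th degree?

Spelling the B harmonic minor scale: B C# D E F# G A#.
The scale degree 2 is C# and the 7th scale degree is A#.
From C# to A# is 9 semitones, exactly the major sixth.

major 6th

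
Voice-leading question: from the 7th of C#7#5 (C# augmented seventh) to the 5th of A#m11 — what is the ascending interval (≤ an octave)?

augmented fourth

The 7th of C#7#5 (C# augmented seventh) is B; the 5th of A#m11 is E#.
From B to E#: 6 semitones over a fourth = augmented.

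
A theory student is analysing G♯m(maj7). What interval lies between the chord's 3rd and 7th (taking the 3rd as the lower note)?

G♯m(maj7) is spelled G♯, B, D♯, F𝄪.
3rd = B; 7th = F𝄪.
B up to F𝄪 is 8 semitones, a half step wider than a perfect fifth, so the interval is augmented.

augmented fifth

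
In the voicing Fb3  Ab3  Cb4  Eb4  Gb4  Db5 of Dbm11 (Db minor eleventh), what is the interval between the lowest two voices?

Those voices are Fb3 and Ab3.
Fb up to Ab spans 3 letter names and 4 semitones — a major third.

major 3rd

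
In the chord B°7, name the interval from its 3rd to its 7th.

Spelling the chord: B–D–F–Ab.
The 3rd is D and the 7th is Ab.
From D to Ab: 6 semitones over a fifth = diminished.

d5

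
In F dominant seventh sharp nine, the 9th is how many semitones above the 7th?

5

F7#9: F A C E♭ G♯.
E♭ to G♯ is an augmented third: 5 semitones.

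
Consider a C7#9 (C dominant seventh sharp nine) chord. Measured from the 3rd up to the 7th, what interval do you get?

The chord tones of C7#9 (C dominant seventh sharp nine) are C, E, G, Bb, D#.
3rd = E; 7th = Bb.
5 letter names make it a fifth; at 6 semitones (a half step narrower than perfect) the quality is diminished.

diminished 5th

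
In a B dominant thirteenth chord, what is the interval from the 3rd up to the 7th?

diminished fifth

The chord tones of B13 (B dominant thirteenth) are B–D♯–F♯–A–C♯–G♯.
The 3rd is D♯ and the 7th is A.
5 letter names make it a fifth; at 6 semitones (a half step narrower than perfect) the quality is diminished.
That tritone between 3rd and 7th is what gives the dominant seventh its pull toward resolution.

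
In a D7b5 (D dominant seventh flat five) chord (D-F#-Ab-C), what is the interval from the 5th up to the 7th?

So we need the interval from Ab up to C.
From Ab to C is 4 semitones, exactly the major third.

M3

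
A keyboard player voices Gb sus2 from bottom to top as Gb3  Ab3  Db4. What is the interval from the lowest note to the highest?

perfect fifth

The outer voices are Gb3 and Db4.
From Gb to Db is 7 semitones, exactly the perfect fifth.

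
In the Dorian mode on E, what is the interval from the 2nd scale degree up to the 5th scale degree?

The scale runs E F♯ G A B C♯ D.
2nd scale degree = F♯; 5th scale degree = B.
Counting 4 letters and 5 half steps from F♯ gives a perfect fourth.

perfect fourth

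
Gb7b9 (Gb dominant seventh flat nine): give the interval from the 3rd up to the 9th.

Spelling the chord: Gb-Bb-Db-Fb-Abb.
The 3rd is Bb and the 9th is Abb.
From Bb to Abb: 9 semitones over a seventh = diminished.

diminished seventh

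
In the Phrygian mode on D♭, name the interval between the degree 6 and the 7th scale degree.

The scale runs D♭ E𝄫 F♭ G♭ A♭ B𝄫 C♭.
So we need the interval from B𝄫 up to C♭.
Counting 2 letters and 2 half steps from B𝄫 gives a major second.

major second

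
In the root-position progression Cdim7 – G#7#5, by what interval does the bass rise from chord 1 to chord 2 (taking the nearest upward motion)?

The roots are C and G#.
C up to G# is 8 semitones, a half step wider than a perfect fifth, so the interval is augmented.

augmented fifth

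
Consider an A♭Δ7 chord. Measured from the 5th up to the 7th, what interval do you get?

A♭maj7 (A♭ major seventh): A♭, C, E♭, G.
So we need the interval from E♭ up to G.
From E♭ to G is 4 semitones, exactly the major third.

major third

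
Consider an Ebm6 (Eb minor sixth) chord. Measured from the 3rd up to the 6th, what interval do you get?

Spelling the chord: Eb Gb Bb C.
3rd = Gb; 6th = C.
4 letter names make it a fourth; at 6 semitones (a half step wider than perfect) the quality is augmented.

augmented fourth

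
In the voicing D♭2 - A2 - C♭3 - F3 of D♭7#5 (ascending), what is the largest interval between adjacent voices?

Adjacent intervals: D♭2→A2 = augmented fifth; A2→C♭3 = diminished third; C♭3→F3 = augmented fourth.
The largest is D♭2 to A2, an augmented fifth (8 semitones).

augmented fifth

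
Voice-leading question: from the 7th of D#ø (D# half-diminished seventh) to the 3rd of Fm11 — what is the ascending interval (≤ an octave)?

diminished sixth

D#ø (D# half-diminished seventh) has C# as its 7th, and Fm11 has Ab as its 3rd.
C# up to Ab is 7 semitones, a whole step narrower than a major sixth, so the interval is diminished.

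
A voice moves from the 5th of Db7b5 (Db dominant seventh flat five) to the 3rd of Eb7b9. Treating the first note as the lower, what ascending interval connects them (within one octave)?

A7

The 5th of Db7b5 (Db dominant seventh flat five) is Abb; the 3rd of Eb7b9 is G.
From Abb to G: 12 semitones over a seventh = augmented.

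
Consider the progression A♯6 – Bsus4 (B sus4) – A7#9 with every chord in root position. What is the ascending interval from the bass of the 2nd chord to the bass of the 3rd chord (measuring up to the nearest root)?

minor 7th

The roots are B and A.
7 letter names make it a seventh; at 10 semitones (a half step narrower than major) the quality is minor.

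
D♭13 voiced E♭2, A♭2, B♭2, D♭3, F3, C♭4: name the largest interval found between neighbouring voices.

d5

Adjacent intervals: E♭2→A♭2 = perfect fourth; A♭2→B♭2 = major second; B♭2→D♭3 = minor third; D♭3→F3 = major third; F3→C♭4 = diminished fifth.
The largest is F3 to C♭4, a diminished fifth (6 semitones).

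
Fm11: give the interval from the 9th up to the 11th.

minor third

Fm11 (F minor eleventh): F Ab C Eb G Bb.
The 9th is G and the 11th is Bb.
From G to Bb: 3 semitones over a third = minor.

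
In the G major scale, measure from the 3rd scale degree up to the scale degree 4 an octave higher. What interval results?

Spelling the G major scale: G A B C D E F#.
So we need the interval from B up to C.
From B to C: 13 semitones over a ninth = minor.

minor ninth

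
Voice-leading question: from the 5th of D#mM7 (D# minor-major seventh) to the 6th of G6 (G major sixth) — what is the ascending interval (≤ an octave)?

diminished 5th

The 5th of D#mM7 (D# minor-major seventh) is A#; the 6th of G6 (G major sixth) is E.
From A# to E: 6 semitones over a fifth = diminished.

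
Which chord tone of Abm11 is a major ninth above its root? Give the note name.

Spelling the chord: Ab–Cb–Eb–Gb–Bb–Db.
The root is Ab. A major ninth above Ab is Bb.
Bb is the chord's 9th.

Bb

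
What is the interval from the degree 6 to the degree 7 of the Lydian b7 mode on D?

The scale runs D E F# G# A B C.
The degree 6 is B and the degree 7 is C.
B up to C is 1 semitone, a half step narrower than a major second, so the interval is minor.

minor second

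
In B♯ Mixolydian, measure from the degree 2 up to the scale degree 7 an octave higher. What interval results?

minor thirteenth

Spelling B♯ Mixolydian: B♯ C𝄪 D𝄪 E♯ F𝄪 G𝄪 A♯.
So we need the interval from C𝄪 up to A♯.
C𝄪 up to A♯ is 20 semitones, a half step narrower than a major thirteenth, so the interval is minor.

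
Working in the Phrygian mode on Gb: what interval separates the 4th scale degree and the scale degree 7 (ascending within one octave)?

Gb phrygian: Gb Abb Bbb Cb Db Ebb Fb.
4th scale degree = Cb; scale degree 7 = Fb.
Counting 4 letters and 5 half steps from Cb gives a perfect fourth.

perfect 4th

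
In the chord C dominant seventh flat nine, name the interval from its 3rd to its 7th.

Spelling the chord: C–E–G–B♭–D♭.
That puts E below B♭.
5 letter names make it a fifth; at 6 semitones (a half step narrower than perfect) the quality is diminished.
This 3–7 tritone is the characteristic tension at the heart of the dominant sound.

diminished 5th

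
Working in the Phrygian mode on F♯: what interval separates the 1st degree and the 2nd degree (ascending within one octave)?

Spelling the Phrygian mode on F♯: F♯ G A B C♯ D E.
That puts F♯ below G.
From F♯ to G: 1 semitone over a second = minor.

minor 2nd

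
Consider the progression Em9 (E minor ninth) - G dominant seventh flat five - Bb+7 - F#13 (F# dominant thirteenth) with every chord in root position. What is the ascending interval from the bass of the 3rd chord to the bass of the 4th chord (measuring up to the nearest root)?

The roots are Bb and F#.
Bb up to F# is 8 semitones, a half step wider than a perfect fifth, so the interval is augmented.

augmented fifth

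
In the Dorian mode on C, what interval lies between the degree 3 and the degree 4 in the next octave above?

major ninth

The scale runs C D Eb F G A Bb.
That puts Eb below F.
From Eb to F is 14 semitones, exactly the major ninth.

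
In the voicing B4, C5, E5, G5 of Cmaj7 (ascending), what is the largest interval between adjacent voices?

major third

Adjacent intervals: B4→C5 = minor second; C5→E5 = major third; E5→G5 = minor third.
The largest is C5 to E5, a major third (4 semitones).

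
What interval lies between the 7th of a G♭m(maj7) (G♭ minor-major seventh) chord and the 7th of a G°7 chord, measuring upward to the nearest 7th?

The 7th of G♭m(maj7) (G♭ minor-major seventh) is F; the 7th of G°7 is F♭.
8 letter names make it an octave; at 11 semitones (a half step narrower than perfect) the quality is diminished.

d8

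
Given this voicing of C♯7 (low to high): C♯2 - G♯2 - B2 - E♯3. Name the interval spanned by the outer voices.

major tenth

The outer voices are C♯2 and E♯3.
C♯ up to E♯ spans 10 letter names and 16 semitones — a major tenth.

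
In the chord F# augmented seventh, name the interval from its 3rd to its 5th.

F# augmented seventh is spelled F#, A#, C##, E.
So we need the interval from A# up to C##.
Counting 3 letters and 4 half steps from A# gives a major third.

major 3rd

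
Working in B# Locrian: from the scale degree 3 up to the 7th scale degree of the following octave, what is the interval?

The scale runs B# C# D# E# F# G# A#.
That puts D# below A#.
Counting 12 letters and 19 half steps from D# gives a perfect twelfth.

perfect twelfth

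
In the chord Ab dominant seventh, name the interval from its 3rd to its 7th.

Ab dominant seventh is spelled Ab C Eb Gb.
3rd = C; 7th = Gb.
5 letter names make it a fifth; at 6 semitones (a half step narrower than perfect) the quality is diminished.

d5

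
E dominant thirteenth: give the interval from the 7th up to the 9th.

major third

E13 (E dominant thirteenth) is spelled E, G#, B, D, F#, C#.
7th = D; 9th = F#.
From D to F# is 4 semitones, exactly the major third.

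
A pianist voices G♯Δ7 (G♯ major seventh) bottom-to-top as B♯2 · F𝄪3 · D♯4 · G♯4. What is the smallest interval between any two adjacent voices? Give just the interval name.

perfect fourth

Adjacent intervals: B♯2→F𝄪3 = perfect fifth; F𝄪3→D♯4 = minor sixth; D♯4→G♯4 = perfect fourth.
The smallest is D♯4 to G♯4, a perfect fourth (5 semitones).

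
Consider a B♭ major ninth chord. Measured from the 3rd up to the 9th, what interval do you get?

minor seventh

The chord tones of B♭maj9 are B♭ D F A C.
That puts D below C.
From D to C: 10 semitones over a seventh = minor.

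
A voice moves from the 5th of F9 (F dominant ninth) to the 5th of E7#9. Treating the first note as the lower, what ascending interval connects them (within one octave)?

F9 (F dominant ninth) has C as its 5th, and E7#9 has B as its 5th.
Counting 7 letters and 11 half steps from C gives a major seventh.

major 7th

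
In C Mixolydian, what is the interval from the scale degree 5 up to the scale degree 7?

minor 3rd

Spelling C Mixolydian: C D E F G A Bb.
Scale degree 5 = G; scale degree 7 = Bb.
From G to Bb: 3 semitones over a third = minor.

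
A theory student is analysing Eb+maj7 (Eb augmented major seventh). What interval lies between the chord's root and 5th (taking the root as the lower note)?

Eb+maj7: Eb–G–B–D.
Root = Eb; 5th = B.
Eb up to B is 8 semitones, a half step wider than a perfect fifth, so the interval is augmented.

augmented fifth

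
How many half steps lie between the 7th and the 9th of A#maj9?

Spelling the chord: A#–C##–E#–G##–B#.
G## to B# is a minor third: 3 semitones.

3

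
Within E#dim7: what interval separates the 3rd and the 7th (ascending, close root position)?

d5

E#°7 is spelled E#, G#, B, D.
3rd = G#; 7th = D.
G# up to D is 6 semitones, a half step narrower than a perfect fifth, so the interval is diminished.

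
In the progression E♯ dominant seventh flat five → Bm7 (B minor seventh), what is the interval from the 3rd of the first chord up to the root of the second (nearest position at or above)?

diminished third

The 3rd of E♯ dominant seventh flat five is G𝄪; the root of Bm7 (B minor seventh) is B.
G𝄪 up to B is 2 semitones, a whole step narrower than a major third, so the interval is diminished.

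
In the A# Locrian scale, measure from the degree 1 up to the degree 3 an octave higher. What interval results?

Spelling the A# Locrian scale: A# B C# D# E F# G#.
That puts A# below C#.
10 letter names make it a tenth; at 15 semitones (a half step narrower than major) the quality is minor.

minor tenth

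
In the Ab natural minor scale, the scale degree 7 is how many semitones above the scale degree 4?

The scale is Ab Bb Cb Db Eb Fb Gb.
Db up to Gb is a perfect fourth — 5 semitones.

5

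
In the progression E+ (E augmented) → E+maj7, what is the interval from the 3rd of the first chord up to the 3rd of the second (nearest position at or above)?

P1

E+ (E augmented) has G♯ as its 3rd, and E+maj7 has G♯ as its 3rd.
G♯ up to G♯ spans 1 letter names and 0 semitones — a perfect unison.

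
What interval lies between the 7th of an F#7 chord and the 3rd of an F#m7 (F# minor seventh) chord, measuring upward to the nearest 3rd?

The 7th of F#7 is E; the 3rd of F#m7 (F# minor seventh) is A.
From E to A is 5 semitones, exactly the perfect fourth.

P4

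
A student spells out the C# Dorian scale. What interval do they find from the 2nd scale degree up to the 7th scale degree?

minor sixth

C# dorian: C# D# E F# G# A# B.
2nd scale degree = D#; 7th scale degree = B.
D# up to B is 8 semitones, a half step narrower than a major sixth, so the interval is minor.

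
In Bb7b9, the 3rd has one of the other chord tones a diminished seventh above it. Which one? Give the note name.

The chord tones of Bb dominant seventh flat nine are Bb D F Ab Cb.
The 3rd is D. A diminished seventh above D is Cb.
Cb is the chord's 9th.

Cb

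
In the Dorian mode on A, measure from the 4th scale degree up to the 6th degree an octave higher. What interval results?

A dorian: A B C D E F♯ G.
4th scale degree = D; scale degree 6 (up an octave) = F♯.
D up to F♯ spans 10 letter names and 16 semitones — a major tenth.

major 10th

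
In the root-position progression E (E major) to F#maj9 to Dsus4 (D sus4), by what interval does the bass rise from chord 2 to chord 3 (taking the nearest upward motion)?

The roots are F# and D.
6 letter names make it a sixth; at 8 semitones (a half step narrower than major) the quality is minor.

minor sixth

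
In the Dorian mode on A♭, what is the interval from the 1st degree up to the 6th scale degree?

A♭ dorian: A♭ B♭ C♭ D♭ E♭ F G♭.
The 1st degree is A♭ and the 6th scale degree is F.
Counting 6 letters and 9 half steps from A♭ gives a major sixth.

M6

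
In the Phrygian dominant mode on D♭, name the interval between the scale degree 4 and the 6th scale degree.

The scale runs D♭ E𝄫 F G♭ A♭ B𝄫 C♭.
So we need the interval from G♭ up to B𝄫.
G♭ up to B𝄫 is 3 semitones, a half step narrower than a major third, so the interval is minor.

minor 3rd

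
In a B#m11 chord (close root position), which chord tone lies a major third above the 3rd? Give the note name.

F##

B#m11: B#–D#–F##–A#–C##–E#.
The 3rd is D#. A major third above D# is F##.
F## is the chord's 5th.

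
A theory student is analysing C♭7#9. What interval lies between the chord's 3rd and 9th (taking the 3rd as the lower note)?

major 7th

C♭7#9 (C♭ dominant seventh sharp nine) is spelled C♭-E♭-G♭-B𝄫-D.
So we need the interval from E♭ up to D.
E♭ up to D spans 7 letter names and 11 semitones — a major seventh.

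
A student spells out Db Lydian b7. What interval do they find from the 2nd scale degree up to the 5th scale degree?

Spelling Db Lydian b7: Db Eb F G Ab Bb Cb.
So we need the interval from Eb up to Ab.
From Eb to Ab is 5 semitones, exactly the perfect fourth.

perfect 4th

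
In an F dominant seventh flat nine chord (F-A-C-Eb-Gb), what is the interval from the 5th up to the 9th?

diminished fifth

5th = C; 9th = Gb.
5 letter names make it a fifth; at 6 semitones (a half step narrower than perfect) the quality is diminished.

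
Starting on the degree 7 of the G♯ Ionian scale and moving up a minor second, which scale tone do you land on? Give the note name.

G#

The scale is G♯ A♯ B♯ C♯ D♯ E♯ F𝄪.
The degree 7 is F𝄪; a minor second above that is G♯ — scale degree 1.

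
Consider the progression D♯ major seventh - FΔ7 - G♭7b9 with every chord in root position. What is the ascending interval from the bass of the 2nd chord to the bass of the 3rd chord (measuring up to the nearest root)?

The roots are F and G♭.
F up to G♭ is 1 semitone, a half step narrower than a major second, so the interval is minor.

m2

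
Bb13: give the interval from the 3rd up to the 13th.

perfect eleventh

Bb dominant thirteenth is spelled Bb-D-F-Ab-C-G.
That puts D below G.
From D to G is 17 semitones, exactly the perfect eleventh.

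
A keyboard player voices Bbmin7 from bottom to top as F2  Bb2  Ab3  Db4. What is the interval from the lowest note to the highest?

The outer voices are F2 and Db4.
F up to Db is 20 semitones, a half step narrower than a major thirteenth, so the interval is minor.

minor 13th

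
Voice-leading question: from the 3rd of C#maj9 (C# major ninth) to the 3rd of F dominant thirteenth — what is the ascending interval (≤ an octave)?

The 3rd of C#maj9 (C# major ninth) is E#; the 3rd of F dominant thirteenth is A.
E# up to A is 4 semitones, a half step narrower than a perfect fourth, so the interval is diminished.

d4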